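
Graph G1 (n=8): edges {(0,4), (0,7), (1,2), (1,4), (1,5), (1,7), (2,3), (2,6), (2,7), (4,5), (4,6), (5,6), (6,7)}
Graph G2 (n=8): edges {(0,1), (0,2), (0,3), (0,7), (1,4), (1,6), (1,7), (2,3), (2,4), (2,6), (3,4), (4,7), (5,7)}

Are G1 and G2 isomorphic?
Yes, isomorphic

The graphs are isomorphic.
One valid mapping φ: V(G1) → V(G2): 0→6, 1→0, 2→7, 3→5, 4→2, 5→3, 6→4, 7→1

Verify φ preserves adjacency — for each edge of G1, its image is an edge of G2:
  (0,4) → (φ(0),φ(4)) = (2,6) ∈ E(G2) ✓
  (0,7) → (φ(0),φ(7)) = (1,6) ∈ E(G2) ✓
  (1,2) → (φ(1),φ(2)) = (0,7) ∈ E(G2) ✓
  (1,4) → (φ(1),φ(4)) = (0,2) ∈ E(G2) ✓
  (1,5) → (φ(1),φ(5)) = (0,3) ∈ E(G2) ✓
  (1,7) → (φ(1),φ(7)) = (0,1) ∈ E(G2) ✓
  (2,3) → (φ(2),φ(3)) = (5,7) ∈ E(G2) ✓
  (2,6) → (φ(2),φ(6)) = (4,7) ∈ E(G2) ✓
  (2,7) → (φ(2),φ(7)) = (1,7) ∈ E(G2) ✓
  (4,5) → (φ(4),φ(5)) = (2,3) ∈ E(G2) ✓
  (4,6) → (φ(4),φ(6)) = (2,4) ∈ E(G2) ✓
  (5,6) → (φ(5),φ(6)) = (3,4) ∈ E(G2) ✓
  (6,7) → (φ(6),φ(7)) = (1,4) ∈ E(G2) ✓
All 13 edges of G1 map to edges of G2, and |E(G1)| = |E(G2)| = 13, so φ is a bijection on edges as well as vertices. Hence G1 ≅ G2.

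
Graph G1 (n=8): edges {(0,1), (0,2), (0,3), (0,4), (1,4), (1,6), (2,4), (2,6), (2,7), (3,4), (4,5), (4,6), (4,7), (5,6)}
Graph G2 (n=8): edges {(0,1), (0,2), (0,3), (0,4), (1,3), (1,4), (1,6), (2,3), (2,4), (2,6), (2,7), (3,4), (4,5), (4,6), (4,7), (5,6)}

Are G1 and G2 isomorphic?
No, not isomorphic

The graphs are NOT isomorphic.

Counting edges: G1 has 14 edge(s); G2 has 16 edge(s).
Edge count is an isomorphism invariant (a bijection on vertices induces a bijection on edges), so differing edge counts rule out isomorphism.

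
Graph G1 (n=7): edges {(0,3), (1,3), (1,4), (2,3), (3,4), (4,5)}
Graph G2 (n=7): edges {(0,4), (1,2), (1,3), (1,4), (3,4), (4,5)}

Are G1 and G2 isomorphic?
Yes, isomorphic

The graphs are isomorphic.
One valid mapping φ: V(G1) → V(G2): 0→0, 1→3, 2→5, 3→4, 4→1, 5→2, 6→6

Verify φ preserves adjacency — for each edge of G1, its image is an edge of G2:
  (0,3) → (φ(0),φ(3)) = (0,4) ∈ E(G2) ✓
  (1,3) → (φ(1),φ(3)) = (3,4) ∈ E(G2) ✓
  (1,4) → (φ(1),φ(4)) = (1,3) ∈ E(G2) ✓
  (2,3) → (φ(2),φ(3)) = (4,5) ∈ E(G2) ✓
  (3,4) → (φ(3),φ(4)) = (1,4) ∈ E(G2) ✓
  (4,5) → (φ(4),φ(5)) = (1,2) ∈ E(G2) ✓
All 6 edges of G1 map to edges of G2, and |E(G1)| = |E(G2)| = 6, so φ is a bijection on edges as well as vertices. Hence G1 ≅ G2.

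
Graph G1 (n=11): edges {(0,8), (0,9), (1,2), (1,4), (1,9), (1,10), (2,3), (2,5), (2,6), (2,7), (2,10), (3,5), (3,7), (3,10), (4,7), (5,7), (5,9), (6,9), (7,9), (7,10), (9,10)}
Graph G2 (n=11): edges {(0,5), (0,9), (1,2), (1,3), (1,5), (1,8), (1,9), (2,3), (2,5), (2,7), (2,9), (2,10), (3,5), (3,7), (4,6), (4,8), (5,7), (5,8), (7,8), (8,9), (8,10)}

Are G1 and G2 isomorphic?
Yes, isomorphic

The graphs are isomorphic.
One valid mapping φ: V(G1) → V(G2): 0→4, 1→9, 2→2, 3→3, 4→0, 5→7, 6→10, 7→5, 8→6, 9→8, 10→1

Verify φ preserves adjacency — for each edge of G1, its image is an edge of G2:
  (0,8) → (φ(0),φ(8)) = (4,6) ∈ E(G2) ✓
  (0,9) → (φ(0),φ(9)) = (4,8) ∈ E(G2) ✓
  (1,2) → (φ(1),φ(2)) = (2,9) ∈ E(G2) ✓
  (1,4) → (φ(1),φ(4)) = (0,9) ∈ E(G2) ✓
  (1,9) → (φ(1),φ(9)) = (8,9) ∈ E(G2) ✓
  (1,10) → (φ(1),φ(10)) = (1,9) ∈ E(G2) ✓
  (2,3) → (φ(2),φ(3)) = (2,3) ∈ E(G2) ✓
  (2,5) → (φ(2),φ(5)) = (2,7) ∈ E(G2) ✓
  (2,6) → (φ(2),φ(6)) = (2,10) ∈ E(G2) ✓
  (2,7) → (φ(2),φ(7)) = (2,5) ∈ E(G2) ✓
  (2,10) → (φ(2),φ(10)) = (1,2) ∈ E(G2) ✓
  (3,5) → (φ(3),φ(5)) = (3,7) ∈ E(G2) ✓
  (3,7) → (φ(3),φ(7)) = (3,5) ∈ E(G2) ✓
  (3,10) → (φ(3),φ(10)) = (1,3) ∈ E(G2) ✓
  (4,7) → (φ(4),φ(7)) = (0,5) ∈ E(G2) ✓
  (5,7) → (φ(5),φ(7)) = (5,7) ∈ E(G2) ✓
  (5,9) → (φ(5),φ(9)) = (7,8) ∈ E(G2) ✓
  (6,9) → (φ(6),φ(9)) = (8,10) ∈ E(G2) ✓
  (7,9) → (φ(7),φ(9)) = (5,8) ∈ E(G2) ✓
  (7,10) → (φ(7),φ(10)) = (1,5) ∈ E(G2) ✓
  (9,10) → (φ(9),φ(10)) = (1,8) ∈ E(G2) ✓
All 21 edges of G1 map to edges of G2, and |E(G1)| = |E(G2)| = 21, so φ is a bijection on edges as well as vertices. Hence G1 ≅ G2.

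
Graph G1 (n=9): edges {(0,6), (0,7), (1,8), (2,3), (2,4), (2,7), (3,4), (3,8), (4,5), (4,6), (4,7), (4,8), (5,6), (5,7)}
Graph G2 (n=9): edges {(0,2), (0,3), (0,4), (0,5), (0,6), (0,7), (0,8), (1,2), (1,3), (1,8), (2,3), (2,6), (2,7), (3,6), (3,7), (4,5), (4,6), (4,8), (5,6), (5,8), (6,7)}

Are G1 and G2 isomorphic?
No, not isomorphic

The graphs are NOT isomorphic.

Degrees in G1: deg(0)=2, deg(1)=1, deg(2)=3, deg(3)=3, deg(4)=6, deg(5)=3, deg(6)=3, deg(7)=4, deg(8)=3.
Sorted degree sequence of G1: [6, 4, 3, 3, 3, 3, 3, 2, 1].
Degrees in G2: deg(0)=7, deg(1)=3, deg(2)=5, deg(3)=5, deg(4)=4, deg(5)=4, deg(6)=6, deg(7)=4, deg(8)=4.
Sorted degree sequence of G2: [7, 6, 5, 5, 4, 4, 4, 4, 3].
The (sorted) degree sequence is an isomorphism invariant, so since G1 and G2 have different degree sequences they cannot be isomorphic.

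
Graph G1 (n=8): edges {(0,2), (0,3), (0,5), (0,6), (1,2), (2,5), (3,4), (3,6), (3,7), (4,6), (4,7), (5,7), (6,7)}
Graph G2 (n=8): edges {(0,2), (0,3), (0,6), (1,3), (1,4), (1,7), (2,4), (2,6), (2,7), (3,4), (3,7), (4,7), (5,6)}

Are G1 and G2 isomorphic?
Yes, isomorphic

The graphs are isomorphic.
One valid mapping φ: V(G1) → V(G2): 0→2, 1→5, 2→6, 3→7, 4→1, 5→0, 6→4, 7→3

Verify φ preserves adjacency — for each edge of G1, its image is an edge of G2:
  (0,2) → (φ(0),φ(2)) = (2,6) ∈ E(G2) ✓
  (0,3) → (φ(0),φ(3)) = (2,7) ∈ E(G2) ✓
  (0,5) → (φ(0),φ(5)) = (0,2) ∈ E(G2) ✓
  (0,6) → (φ(0),φ(6)) = (2,4) ∈ E(G2) ✓
  (1,2) → (φ(1),φ(2)) = (5,6) ∈ E(G2) ✓
  (2,5) → (φ(2),φ(5)) = (0,6) ∈ E(G2) ✓
  (3,4) → (φ(3),φ(4)) = (1,7) ∈ E(G2) ✓
  (3,6) → (φ(3),φ(6)) = (4,7) ∈ E(G2) ✓
  (3,7) → (φ(3),φ(7)) = (3,7) ∈ E(G2) ✓
  (4,6) → (φ(4),φ(6)) = (1,4) ∈ E(G2) ✓
  (4,7) → (φ(4),φ(7)) = (1,3) ∈ E(G2) ✓
  (5,7) → (φ(5),φ(7)) = (0,3) ∈ E(G2) ✓
  (6,7) → (φ(6),φ(7)) = (3,4) ∈ E(G2) ✓
All 13 edges of G1 map to edges of G2, and |E(G1)| = |E(G2)| = 13, so φ is a bijection on edges as well as vertices. Hence G1 ≅ G2.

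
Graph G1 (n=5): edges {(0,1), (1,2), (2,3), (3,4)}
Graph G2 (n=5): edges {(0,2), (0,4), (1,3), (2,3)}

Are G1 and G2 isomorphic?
Yes, isomorphic

The graphs are isomorphic.
One valid mapping φ: V(G1) → V(G2): 0→4, 1→0, 2→2, 3→3, 4→1

Verify φ preserves adjacency — for each edge of G1, its image is an edge of G2:
  (0,1) → (φ(0),φ(1)) = (0,4) ∈ E(G2) ✓
  (1,2) → (φ(1),φ(2)) = (0,2) ∈ E(G2) ✓
  (2,3) → (φ(2),φ(3)) = (2,3) ∈ E(G2) ✓
  (3,4) → (φ(3),φ(4)) = (1,3) ∈ E(G2) ✓
All 4 edges of G1 map to edges of G2, and |E(G1)| = |E(G2)| = 4, so φ is a bijection on edges as well as vertices. Hence G1 ≅ G2.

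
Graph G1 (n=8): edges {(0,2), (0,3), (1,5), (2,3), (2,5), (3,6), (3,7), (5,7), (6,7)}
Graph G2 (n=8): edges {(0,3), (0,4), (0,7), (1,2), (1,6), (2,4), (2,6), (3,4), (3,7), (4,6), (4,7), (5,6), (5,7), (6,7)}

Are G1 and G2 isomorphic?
No, not isomorphic

The graphs are NOT isomorphic.

Counting triangles (3-cliques): G1 has 2, G2 has 8.
Triangle count is an isomorphism invariant, so differing triangle counts rule out isomorphism.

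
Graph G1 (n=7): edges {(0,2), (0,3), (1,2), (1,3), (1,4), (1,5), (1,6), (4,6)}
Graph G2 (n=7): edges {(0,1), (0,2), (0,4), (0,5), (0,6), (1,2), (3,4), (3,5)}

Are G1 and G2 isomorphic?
Yes, isomorphic

The graphs are isomorphic.
One valid mapping φ: V(G1) → V(G2): 0→3, 1→0, 2→5, 3→4, 4→1, 5→6, 6→2

Verify φ preserves adjacency — for each edge of G1, its image is an edge of G2:
  (0,2) → (φ(0),φ(2)) = (3,5) ∈ E(G2) ✓
  (0,3) → (φ(0),φ(3)) = (3,4) ∈ E(G2) ✓
  (1,2) → (φ(1),φ(2)) = (0,5) ∈ E(G2) ✓
  (1,3) → (φ(1),φ(3)) = (0,4) ∈ E(G2) ✓
  (1,4) → (φ(1),φ(4)) = (0,1) ∈ E(G2) ✓
  (1,5) → (φ(1),φ(5)) = (0,6) ∈ E(G2) ✓
  (1,6) → (φ(1),φ(6)) = (0,2) ∈ E(G2) ✓
  (4,6) → (φ(4),φ(6)) = (1,2) ∈ E(G2) ✓
All 8 edges of G1 map to edges of G2, and |E(G1)| = |E(G2)| = 8, so φ is a bijection on edges as well as vertices. Hence G1 ≅ G2.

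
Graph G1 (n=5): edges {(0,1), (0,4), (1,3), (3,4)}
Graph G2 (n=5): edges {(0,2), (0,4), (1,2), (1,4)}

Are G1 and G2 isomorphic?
Yes, isomorphic

The graphs are isomorphic.
One valid mapping φ: V(G1) → V(G2): 0→0, 1→2, 2→3, 3→1, 4→4

Verify φ preserves adjacency — for each edge of G1, its image is an edge of G2:
  (0,1) → (φ(0),φ(1)) = (0,2) ∈ E(G2) ✓
  (0,4) → (φ(0),φ(4)) = (0,4) ∈ E(G2) ✓
  (1,3) → (φ(1),φ(3)) = (1,2) ∈ E(G2) ✓
  (3,4) → (φ(3),φ(4)) = (1,4) ∈ E(G2) ✓
All 4 edges of G1 map to edges of G2, and |E(G1)| = |E(G2)| = 4, so φ is a bijection on edges as well as vertices. Hence G1 ≅ G2.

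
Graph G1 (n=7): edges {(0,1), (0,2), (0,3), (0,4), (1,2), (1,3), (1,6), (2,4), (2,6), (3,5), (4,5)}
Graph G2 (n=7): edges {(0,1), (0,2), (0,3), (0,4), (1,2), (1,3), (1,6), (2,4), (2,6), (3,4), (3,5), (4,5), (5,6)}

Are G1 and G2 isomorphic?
No, not isomorphic

The graphs are NOT isomorphic.

Counting edges: G1 has 11 edge(s); G2 has 13 edge(s).
Edge count is an isomorphism invariant (a bijection on vertices induces a bijection on edges), so differing edge counts rule out isomorphism.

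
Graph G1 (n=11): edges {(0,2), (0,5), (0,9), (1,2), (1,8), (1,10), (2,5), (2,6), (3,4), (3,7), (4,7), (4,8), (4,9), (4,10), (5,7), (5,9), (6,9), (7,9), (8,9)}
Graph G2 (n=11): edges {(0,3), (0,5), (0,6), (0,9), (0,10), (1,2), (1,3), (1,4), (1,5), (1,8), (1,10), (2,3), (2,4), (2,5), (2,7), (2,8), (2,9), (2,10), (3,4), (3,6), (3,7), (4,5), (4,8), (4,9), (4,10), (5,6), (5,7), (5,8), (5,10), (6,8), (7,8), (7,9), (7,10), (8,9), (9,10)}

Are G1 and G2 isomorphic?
No, not isomorphic

The graphs are NOT isomorphic.

Counting triangles (3-cliques): G1 has 6, G2 has 38.
Triangle count is an isomorphism invariant, so differing triangle counts rule out isomorphism.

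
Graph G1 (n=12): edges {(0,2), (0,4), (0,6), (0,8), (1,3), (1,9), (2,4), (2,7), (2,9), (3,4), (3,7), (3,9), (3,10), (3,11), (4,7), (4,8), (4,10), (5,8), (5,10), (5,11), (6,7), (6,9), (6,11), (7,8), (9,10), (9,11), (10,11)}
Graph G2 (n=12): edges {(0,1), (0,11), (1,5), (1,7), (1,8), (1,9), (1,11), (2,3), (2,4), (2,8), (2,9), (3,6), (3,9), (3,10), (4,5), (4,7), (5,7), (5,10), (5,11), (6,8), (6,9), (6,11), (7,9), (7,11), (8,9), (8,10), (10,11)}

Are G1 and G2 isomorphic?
Yes, isomorphic

The graphs are isomorphic.
One valid mapping φ: V(G1) → V(G2): 0→3, 1→0, 2→6, 3→1, 4→9, 5→4, 6→10, 7→8, 8→2, 9→11, 10→7, 11→5

Verify φ preserves adjacency — for each edge of G1, its image is an edge of G2:
  (0,2) → (φ(0),φ(2)) = (3,6) ∈ E(G2) ✓
  (0,4) → (φ(0),φ(4)) = (3,9) ∈ E(G2) ✓
  (0,6) → (φ(0),φ(6)) = (3,10) ∈ E(G2) ✓
  (0,8) → (φ(0),φ(8)) = (2,3) ∈ E(G2) ✓
  (1,3) → (φ(1),φ(3)) = (0,1) ∈ E(G2) ✓
  (1,9) → (φ(1),φ(9)) = (0,11) ∈ E(G2) ✓
  (2,4) → (φ(2),φ(4)) = (6,9) ∈ E(G2) ✓
  (2,7) → (φ(2),φ(7)) = (6,8) ∈ E(G2) ✓
  (2,9) → (φ(2),φ(9)) = (6,11) ∈ E(G2) ✓
  (3,4) → (φ(3),φ(4)) = (1,9) ∈ E(G2) ✓
  (3,7) → (φ(3),φ(7)) = (1,8) ∈ E(G2) ✓
  (3,9) → (φ(3),φ(9)) = (1,11) ∈ E(G2) ✓
  (3,10) → (φ(3),φ(10)) = (1,7) ∈ E(G2) ✓
  (3,11) → (φ(3),φ(11)) = (1,5) ∈ E(G2) ✓
  (4,7) → (φ(4),φ(7)) = (8,9) ∈ E(G2) ✓
  (4,8) → (φ(4),φ(8)) = (2,9) ∈ E(G2) ✓
  (4,10) → (φ(4),φ(10)) = (7,9) ∈ E(G2) ✓
  (5,8) → (φ(5),φ(8)) = (2,4) ∈ E(G2) ✓
  (5,10) → (φ(5),φ(10)) = (4,7) ∈ E(G2) ✓
  (5,11) → (φ(5),φ(11)) = (4,5) ∈ E(G2) ✓
  (6,7) → (φ(6),φ(7)) = (8,10) ∈ E(G2) ✓
  (6,9) → (φ(6),φ(9)) = (10,11) ∈ E(G2) ✓
  (6,11) → (φ(6),φ(11)) = (5,10) ∈ E(G2) ✓
  (7,8) → (φ(7),φ(8)) = (2,8) ∈ E(G2) ✓
  (9,10) → (φ(9),φ(10)) = (7,11) ∈ E(G2) ✓
  (9,11) → (φ(9),φ(11)) = (5,11) ∈ E(G2) ✓
  (10,11) → (φ(10),φ(11)) = (5,7) ∈ E(G2) ✓
All 27 edges of G1 map to edges of G2, and |E(G1)| = |E(G2)| = 27, so φ is a bijection on edges as well as vertices. Hence G1 ≅ G2.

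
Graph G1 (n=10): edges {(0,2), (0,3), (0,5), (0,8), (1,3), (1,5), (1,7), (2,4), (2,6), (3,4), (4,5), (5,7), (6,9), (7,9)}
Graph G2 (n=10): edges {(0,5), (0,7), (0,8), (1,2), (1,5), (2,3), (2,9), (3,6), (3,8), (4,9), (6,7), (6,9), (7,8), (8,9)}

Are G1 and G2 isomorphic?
Yes, isomorphic

The graphs are isomorphic.
One valid mapping φ: V(G1) → V(G2): 0→9, 1→7, 2→2, 3→6, 4→3, 5→8, 6→1, 7→0, 8→4, 9→5

Verify φ preserves adjacency — for each edge of G1, its image is an edge of G2:
  (0,2) → (φ(0),φ(2)) = (2,9) ∈ E(G2) ✓
  (0,3) → (φ(0),φ(3)) = (6,9) ∈ E(G2) ✓
  (0,5) → (φ(0),φ(5)) = (8,9) ∈ E(G2) ✓
  (0,8) → (φ(0),φ(8)) = (4,9) ∈ E(G2) ✓
  (1,3) → (φ(1),φ(3)) = (6,7) ∈ E(G2) ✓
  (1,5) → (φ(1),φ(5)) = (7,8) ∈ E(G2) ✓
  (1,7) → (φ(1),φ(7)) = (0,7) ∈ E(G2) ✓
  (2,4) → (φ(2),φ(4)) = (2,3) ∈ E(G2) ✓
  (2,6) → (φ(2),φ(6)) = (1,2) ∈ E(G2) ✓
  (3,4) → (φ(3),φ(4)) = (3,6) ∈ E(G2) ✓
  (4,5) → (φ(4),φ(5)) = (3,8) ∈ E(G2) ✓
  (5,7) → (φ(5),φ(7)) = (0,8) ∈ E(G2) ✓
  (6,9) → (φ(6),φ(9)) = (1,5) ∈ E(G2) ✓
  (7,9) → (φ(7),φ(9)) = (0,5) ∈ E(G2) ✓
All 14 edges of G1 map to edges of G2, and |E(G1)| = |E(G2)| = 14, so φ is a bijection on edges as well as vertices. Hence G1 ≅ G2.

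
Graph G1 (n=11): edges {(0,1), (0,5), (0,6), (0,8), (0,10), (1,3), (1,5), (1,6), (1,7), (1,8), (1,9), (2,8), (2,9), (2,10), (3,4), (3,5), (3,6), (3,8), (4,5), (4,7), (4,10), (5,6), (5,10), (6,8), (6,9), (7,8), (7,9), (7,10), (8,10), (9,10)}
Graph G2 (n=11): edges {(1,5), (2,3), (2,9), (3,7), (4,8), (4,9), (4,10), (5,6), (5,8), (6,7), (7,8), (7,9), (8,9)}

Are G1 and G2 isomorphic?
No, not isomorphic

The graphs are NOT isomorphic.

Connected components of G1: 1 component(s) with vertex sets [[0, 1, 2, 3, 4, 5, 6, 7, 8, 9, 10]], sizes [11].
Connected components of G2: 2 component(s) with vertex sets [[0], [1, 2, 3, 4, 5, 6, 7, 8, 9, 10]], sizes [1, 10].
The number of connected components (and the multiset of component sizes) is an isomorphism invariant — an isomorphism maps each component of G1 bijectively onto a component of G2. Since G1 has 1 component(s) and G2 has 2, they cannot be isomorphic.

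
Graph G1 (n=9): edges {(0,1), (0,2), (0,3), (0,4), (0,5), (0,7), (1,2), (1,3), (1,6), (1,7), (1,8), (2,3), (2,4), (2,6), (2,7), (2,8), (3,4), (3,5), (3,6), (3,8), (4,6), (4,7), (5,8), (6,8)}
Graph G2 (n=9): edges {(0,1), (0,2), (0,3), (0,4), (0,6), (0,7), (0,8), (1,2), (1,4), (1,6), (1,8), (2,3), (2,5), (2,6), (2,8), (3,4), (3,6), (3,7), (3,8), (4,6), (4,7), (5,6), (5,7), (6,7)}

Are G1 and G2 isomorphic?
Yes, isomorphic

The graphs are isomorphic.
One valid mapping φ: V(G1) → V(G2): 0→2, 1→3, 2→0, 3→6, 4→1, 5→5, 6→4, 7→8, 8→7

Verify φ preserves adjacency — for each edge of G1, its image is an edge of G2:
  (0,1) → (φ(0),φ(1)) = (2,3) ∈ E(G2) ✓
  (0,2) → (φ(0),φ(2)) = (0,2) ∈ E(G2) ✓
  (0,3) → (φ(0),φ(3)) = (2,6) ∈ E(G2) ✓
  (0,4) → (φ(0),φ(4)) = (1,2) ∈ E(G2) ✓
  (0,5) → (φ(0),φ(5)) = (2,5) ∈ E(G2) ✓
  (0,7) → (φ(0),φ(7)) = (2,8) ∈ E(G2) ✓
  (1,2) → (φ(1),φ(2)) = (0,3) ∈ E(G2) ✓
  (1,3) → (φ(1),φ(3)) = (3,6) ∈ E(G2) ✓
  (1,6) → (φ(1),φ(6)) = (3,4) ∈ E(G2) ✓
  (1,7) → (φ(1),φ(7)) = (3,8) ∈ E(G2) ✓
  (1,8) → (φ(1),φ(8)) = (3,7) ∈ E(G2) ✓
  (2,3) → (φ(2),φ(3)) = (0,6) ∈ E(G2) ✓
  (2,4) → (φ(2),φ(4)) = (0,1) ∈ E(G2) ✓
  (2,6) → (φ(2),φ(6)) = (0,4) ∈ E(G2) ✓
  (2,7) → (φ(2),φ(7)) = (0,8) ∈ E(G2) ✓
  (2,8) → (φ(2),φ(8)) = (0,7) ∈ E(G2) ✓
  (3,4) → (φ(3),φ(4)) = (1,6) ∈ E(G2) ✓
  (3,5) → (φ(3),φ(5)) = (5,6) ∈ E(G2) ✓
  (3,6) → (φ(3),φ(6)) = (4,6) ∈ E(G2) ✓
  (3,8) → (φ(3),φ(8)) = (6,7) ∈ E(G2) ✓
  (4,6) → (φ(4),φ(6)) = (1,4) ∈ E(G2) ✓
  (4,7) → (φ(4),φ(7)) = (1,8) ∈ E(G2) ✓
  (5,8) → (φ(5),φ(8)) = (5,7) ∈ E(G2) ✓
  (6,8) → (φ(6),φ(8)) = (4,7) ∈ E(G2) ✓
All 24 edges of G1 map to edges of G2, and |E(G1)| = |E(G2)| = 24, so φ is a bijection on edges as well as vertices. Hence G1 ≅ G2.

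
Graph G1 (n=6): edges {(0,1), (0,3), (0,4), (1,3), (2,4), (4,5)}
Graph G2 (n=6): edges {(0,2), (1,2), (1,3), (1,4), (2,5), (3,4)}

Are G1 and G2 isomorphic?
Yes, isomorphic

The graphs are isomorphic.
One valid mapping φ: V(G1) → V(G2): 0→1, 1→3, 2→5, 3→4, 4→2, 5→0

Verify φ preserves adjacency — for each edge of G1, its image is an edge of G2:
  (0,1) → (φ(0),φ(1)) = (1,3) ∈ E(G2) ✓
  (0,3) → (φ(0),φ(3)) = (1,4) ∈ E(G2) ✓
  (0,4) → (φ(0),φ(4)) = (1,2) ∈ E(G2) ✓
  (1,3) → (φ(1),φ(3)) = (3,4) ∈ E(G2) ✓
  (2,4) → (φ(2),φ(4)) = (2,5) ∈ E(G2) ✓
  (4,5) → (φ(4),φ(5)) = (0,2) ∈ E(G2) ✓
All 6 edges of G1 map to edges of G2, and |E(G1)| = |E(G2)| = 6, so φ is a bijection on edges as well as vertices. Hence G1 ≅ G2.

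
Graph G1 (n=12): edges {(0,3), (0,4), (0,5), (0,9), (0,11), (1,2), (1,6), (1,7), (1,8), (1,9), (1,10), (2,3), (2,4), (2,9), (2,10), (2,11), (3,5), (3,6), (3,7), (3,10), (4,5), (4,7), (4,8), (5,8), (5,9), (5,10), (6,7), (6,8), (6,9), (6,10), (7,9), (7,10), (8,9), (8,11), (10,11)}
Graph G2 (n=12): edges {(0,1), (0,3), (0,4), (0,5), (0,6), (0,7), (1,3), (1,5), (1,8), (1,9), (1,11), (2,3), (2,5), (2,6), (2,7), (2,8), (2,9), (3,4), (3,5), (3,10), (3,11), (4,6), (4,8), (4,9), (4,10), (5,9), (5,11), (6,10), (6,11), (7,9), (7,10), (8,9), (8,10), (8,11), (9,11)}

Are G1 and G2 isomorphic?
Yes, isomorphic

The graphs are isomorphic.
One valid mapping φ: V(G1) → V(G2): 0→10, 1→5, 2→2, 3→8, 4→6, 5→4, 6→1, 7→11, 8→0, 9→3, 10→9, 11→7

Verify φ preserves adjacency — for each edge of G1, its image is an edge of G2:
  (0,3) → (φ(0),φ(3)) = (8,10) ∈ E(G2) ✓
  (0,4) → (φ(0),φ(4)) = (6,10) ∈ E(G2) ✓
  (0,5) → (φ(0),φ(5)) = (4,10) ∈ E(G2) ✓
  (0,9) → (φ(0),φ(9)) = (3,10) ∈ E(G2) ✓
  (0,11) → (φ(0),φ(11)) = (7,10) ∈ E(G2) ✓
  (1,2) → (φ(1),φ(2)) = (2,5) ∈ E(G2) ✓
  (1,6) → (φ(1),φ(6)) = (1,5) ∈ E(G2) ✓
  (1,7) → (φ(1),φ(7)) = (5,11) ∈ E(G2) ✓
  (1,8) → (φ(1),φ(8)) = (0,5) ∈ E(G2) ✓
  (1,9) → (φ(1),φ(9)) = (3,5) ∈ E(G2) ✓
  (1,10) → (φ(1),φ(10)) = (5,9) ∈ E(G2) ✓
  (2,3) → (φ(2),φ(3)) = (2,8) ∈ E(G2) ✓
  (2,4) → (φ(2),φ(4)) = (2,6) ∈ E(G2) ✓
  (2,9) → (φ(2),φ(9)) = (2,3) ∈ E(G2) ✓
  (2,10) → (φ(2),φ(10)) = (2,9) ∈ E(G2) ✓
  (2,11) → (φ(2),φ(11)) = (2,7) ∈ E(G2) ✓
  (3,5) → (φ(3),φ(5)) = (4,8) ∈ E(G2) ✓
  (3,6) → (φ(3),φ(6)) = (1,8) ∈ E(G2) ✓
  (3,7) → (φ(3),φ(7)) = (8,11) ∈ E(G2) ✓
  (3,10) → (φ(3),φ(10)) = (8,9) ∈ E(G2) ✓
  (4,5) → (φ(4),φ(5)) = (4,6) ∈ E(G2) ✓
  (4,7) → (φ(4),φ(7)) = (6,11) ∈ E(G2) ✓
  (4,8) → (φ(4),φ(8)) = (0,6) ∈ E(G2) ✓
  (5,8) → (φ(5),φ(8)) = (0,4) ∈ E(G2) ✓
  (5,9) → (φ(5),φ(9)) = (3,4) ∈ E(G2) ✓
  (5,10) → (φ(5),φ(10)) = (4,9) ∈ E(G2) ✓
  (6,7) → (φ(6),φ(7)) = (1,11) ∈ E(G2) ✓
  (6,8) → (φ(6),φ(8)) = (0,1) ∈ E(G2) ✓
  (6,9) → (φ(6),φ(9)) = (1,3) ∈ E(G2) ✓
  (6,10) → (φ(6),φ(10)) = (1,9) ∈ E(G2) ✓
  (7,9) → (φ(7),φ(9)) = (3,11) ∈ E(G2) ✓
  (7,10) → (φ(7),φ(10)) = (9,11) ∈ E(G2) ✓
  (8,9) → (φ(8),φ(9)) = (0,3) ∈ E(G2) ✓
  (8,11) → (φ(8),φ(11)) = (0,7) ∈ E(G2) ✓
  (10,11) → (φ(10),φ(11)) = (7,9) ∈ E(G2) ✓
All 35 edges of G1 map to edges of G2, and |E(G1)| = |E(G2)| = 35, so φ is a bijection on edges as well as vertices. Hence G1 ≅ G2.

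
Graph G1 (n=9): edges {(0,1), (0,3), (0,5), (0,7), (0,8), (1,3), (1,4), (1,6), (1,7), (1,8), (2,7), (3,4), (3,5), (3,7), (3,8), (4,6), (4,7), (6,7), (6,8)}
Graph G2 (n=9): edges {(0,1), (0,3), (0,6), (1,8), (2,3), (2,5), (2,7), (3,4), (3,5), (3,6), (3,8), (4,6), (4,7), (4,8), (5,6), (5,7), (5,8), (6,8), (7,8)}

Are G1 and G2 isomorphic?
No, not isomorphic

The graphs are NOT isomorphic.

Degrees in G1: deg(0)=5, deg(1)=6, deg(2)=1, deg(3)=6, deg(4)=4, deg(5)=2, deg(6)=4, deg(7)=6, deg(8)=4.
Sorted degree sequence of G1: [6, 6, 6, 5, 4, 4, 4, 2, 1].
Degrees in G2: deg(0)=3, deg(1)=2, deg(2)=3, deg(3)=6, deg(4)=4, deg(5)=5, deg(6)=5, deg(7)=4, deg(8)=6.
Sorted degree sequence of G2: [6, 6, 5, 5, 4, 4, 3, 3, 2].
The (sorted) degree sequence is an isomorphism invariant, so since G1 and G2 have different degree sequences they cannot be isomorphic.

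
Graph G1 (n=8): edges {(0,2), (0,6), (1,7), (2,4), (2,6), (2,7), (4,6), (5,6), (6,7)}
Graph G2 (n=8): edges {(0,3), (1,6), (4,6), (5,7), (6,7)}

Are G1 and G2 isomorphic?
No, not isomorphic

The graphs are NOT isomorphic.

Counting triangles (3-cliques): G1 has 3, G2 has 0.
Triangle count is an isomorphism invariant, so differing triangle counts rule out isomorphism.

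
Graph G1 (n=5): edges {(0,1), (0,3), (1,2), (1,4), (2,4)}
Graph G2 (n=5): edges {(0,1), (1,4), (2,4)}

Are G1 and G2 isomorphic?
No, not isomorphic

The graphs are NOT isomorphic.

Counting triangles (3-cliques): G1 has 1, G2 has 0.
Triangle count is an isomorphism invariant, so differing triangle counts rule out isomorphism.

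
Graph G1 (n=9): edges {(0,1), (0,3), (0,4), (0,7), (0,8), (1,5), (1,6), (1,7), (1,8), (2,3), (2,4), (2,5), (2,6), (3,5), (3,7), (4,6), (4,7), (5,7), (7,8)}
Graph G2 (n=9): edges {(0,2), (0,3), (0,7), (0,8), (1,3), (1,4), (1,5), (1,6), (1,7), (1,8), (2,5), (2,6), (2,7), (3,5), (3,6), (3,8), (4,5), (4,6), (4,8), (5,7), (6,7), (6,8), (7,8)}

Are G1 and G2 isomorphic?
No, not isomorphic

The graphs are NOT isomorphic.

Degrees in G1: deg(0)=5, deg(1)=5, deg(2)=4, deg(3)=4, deg(4)=4, deg(5)=4, deg(6)=3, deg(7)=6, deg(8)=3.
Sorted degree sequence of G1: [6, 5, 5, 4, 4, 4, 4, 3, 3].
Degrees in G2: deg(0)=4, deg(1)=6, deg(2)=4, deg(3)=5, deg(4)=4, deg(5)=5, deg(6)=6, deg(7)=6, deg(8)=6.
Sorted degree sequence of G2: [6, 6, 6, 6, 5, 5, 4, 4, 4].
The (sorted) degree sequence is an isomorphism invariant, so since G1 and G2 have different degree sequences they cannot be isomorphic.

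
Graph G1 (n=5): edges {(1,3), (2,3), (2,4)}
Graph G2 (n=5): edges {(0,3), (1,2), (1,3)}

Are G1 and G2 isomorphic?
Yes, isomorphic

The graphs are isomorphic.
One valid mapping φ: V(G1) → V(G2): 0→4, 1→0, 2→1, 3→3, 4→2

Verify φ preserves adjacency — for each edge of G1, its image is an edge of G2:
  (1,3) → (φ(1),φ(3)) = (0,3) ∈ E(G2) ✓
  (2,3) → (φ(2),φ(3)) = (1,3) ∈ E(G2) ✓
  (2,4) → (φ(2),φ(4)) = (1,2) ∈ E(G2) ✓
All 3 edges of G1 map to edges of G2, and |E(G1)| = |E(G2)| = 3, so φ is a bijection on edges as well as vertices. Hence G1 ≅ G2.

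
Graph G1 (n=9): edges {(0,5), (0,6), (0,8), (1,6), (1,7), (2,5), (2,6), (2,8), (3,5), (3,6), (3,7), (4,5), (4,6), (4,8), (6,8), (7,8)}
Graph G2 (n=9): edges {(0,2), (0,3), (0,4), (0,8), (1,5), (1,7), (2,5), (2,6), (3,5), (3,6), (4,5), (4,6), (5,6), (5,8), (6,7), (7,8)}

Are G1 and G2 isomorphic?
Yes, isomorphic

The graphs are isomorphic.
One valid mapping φ: V(G1) → V(G2): 0→3, 1→1, 2→4, 3→8, 4→2, 5→0, 6→5, 7→7, 8→6

Verify φ preserves adjacency — for each edge of G1, its image is an edge of G2:
  (0,5) → (φ(0),φ(5)) = (0,3) ∈ E(G2) ✓
  (0,6) → (φ(0),φ(6)) = (3,5) ∈ E(G2) ✓
  (0,8) → (φ(0),φ(8)) = (3,6) ∈ E(G2) ✓
  (1,6) → (φ(1),φ(6)) = (1,5) ∈ E(G2) ✓
  (1,7) → (φ(1),φ(7)) = (1,7) ∈ E(G2) ✓
  (2,5) → (φ(2),φ(5)) = (0,4) ∈ E(G2) ✓
  (2,6) → (φ(2),φ(6)) = (4,5) ∈ E(G2) ✓
  (2,8) → (φ(2),φ(8)) = (4,6) ∈ E(G2) ✓
  (3,5) → (φ(3),φ(5)) = (0,8) ∈ E(G2) ✓
  (3,6) → (φ(3),φ(6)) = (5,8) ∈ E(G2) ✓
  (3,7) → (φ(3),φ(7)) = (7,8) ∈ E(G2) ✓
  (4,5) → (φ(4),φ(5)) = (0,2) ∈ E(G2) ✓
  (4,6) → (φ(4),φ(6)) = (2,5) ∈ E(G2) ✓
  (4,8) → (φ(4),φ(8)) = (2,6) ∈ E(G2) ✓
  (6,8) → (φ(6),φ(8)) = (5,6) ∈ E(G2) ✓
  (7,8) → (φ(7),φ(8)) = (6,7) ∈ E(G2) ✓
All 16 edges of G1 map to edges of G2, and |E(G1)| = |E(G2)| = 16, so φ is a bijection on edges as well as vertices. Hence G1 ≅ G2.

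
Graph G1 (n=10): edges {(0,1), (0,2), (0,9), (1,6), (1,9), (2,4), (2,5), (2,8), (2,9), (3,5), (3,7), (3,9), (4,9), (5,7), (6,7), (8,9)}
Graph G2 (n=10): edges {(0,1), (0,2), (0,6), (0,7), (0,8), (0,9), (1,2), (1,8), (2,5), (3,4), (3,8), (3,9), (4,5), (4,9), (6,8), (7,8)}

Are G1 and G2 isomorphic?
Yes, isomorphic

The graphs are isomorphic.
One valid mapping φ: V(G1) → V(G2): 0→1, 1→2, 2→8, 3→9, 4→7, 5→3, 6→5, 7→4, 8→6, 9→0

Verify φ preserves adjacency — for each edge of G1, its image is an edge of G2:
  (0,1) → (φ(0),φ(1)) = (1,2) ∈ E(G2) ✓
  (0,2) → (φ(0),φ(2)) = (1,8) ∈ E(G2) ✓
  (0,9) → (φ(0),φ(9)) = (0,1) ∈ E(G2) ✓
  (1,6) → (φ(1),φ(6)) = (2,5) ∈ E(G2) ✓
  (1,9) → (φ(1),φ(9)) = (0,2) ∈ E(G2) ✓
  (2,4) → (φ(2),φ(4)) = (7,8) ∈ E(G2) ✓
  (2,5) → (φ(2),φ(5)) = (3,8) ∈ E(G2) ✓
  (2,8) → (φ(2),φ(8)) = (6,8) ∈ E(G2) ✓
  (2,9) → (φ(2),φ(9)) = (0,8) ∈ E(G2) ✓
  (3,5) → (φ(3),φ(5)) = (3,9) ∈ E(G2) ✓
  (3,7) → (φ(3),φ(7)) = (4,9) ∈ E(G2) ✓
  (3,9) → (φ(3),φ(9)) = (0,9) ∈ E(G2) ✓
  (4,9) → (φ(4),φ(9)) = (0,7) ∈ E(G2) ✓
  (5,7) → (φ(5),φ(7)) = (3,4) ∈ E(G2) ✓
  (6,7) → (φ(6),φ(7)) = (4,5) ∈ E(G2) ✓
  (8,9) → (φ(8),φ(9)) = (0,6) ∈ E(G2) ✓
All 16 edges of G1 map to edges of G2, and |E(G1)| = |E(G2)| = 16, so φ is a bijection on edges as well as vertices. Hence G1 ≅ G2.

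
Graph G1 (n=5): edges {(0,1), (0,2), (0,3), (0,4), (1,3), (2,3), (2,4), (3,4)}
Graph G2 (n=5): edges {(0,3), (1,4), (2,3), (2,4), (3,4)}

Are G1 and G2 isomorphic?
No, not isomorphic

The graphs are NOT isomorphic.

Degrees in G1: deg(0)=4, deg(1)=2, deg(2)=3, deg(3)=4, deg(4)=3.
Sorted degree sequence of G1: [4, 4, 3, 3, 2].
Degrees in G2: deg(0)=1, deg(1)=1, deg(2)=2, deg(3)=3, deg(4)=3.
Sorted degree sequence of G2: [3, 3, 2, 1, 1].
The (sorted) degree sequence is an isomorphism invariant, so since G1 and G2 have different degree sequences they cannot be isomorphic.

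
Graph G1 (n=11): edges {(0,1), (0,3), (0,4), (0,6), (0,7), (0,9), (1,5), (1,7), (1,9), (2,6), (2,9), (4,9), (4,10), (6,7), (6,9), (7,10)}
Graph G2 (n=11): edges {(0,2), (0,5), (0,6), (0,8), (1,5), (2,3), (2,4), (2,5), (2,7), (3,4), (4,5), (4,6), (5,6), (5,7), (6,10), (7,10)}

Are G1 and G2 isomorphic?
Yes, isomorphic

The graphs are isomorphic.
One valid mapping φ: V(G1) → V(G2): 0→5, 1→0, 2→3, 3→1, 4→7, 5→8, 6→4, 7→6, 8→9, 9→2, 10→10

Verify φ preserves adjacency — for each edge of G1, its image is an edge of G2:
  (0,1) → (φ(0),φ(1)) = (0,5) ∈ E(G2) ✓
  (0,3) → (φ(0),φ(3)) = (1,5) ∈ E(G2) ✓
  (0,4) → (φ(0),φ(4)) = (5,7) ∈ E(G2) ✓
  (0,6) → (φ(0),φ(6)) = (4,5) ∈ E(G2) ✓
  (0,7) → (φ(0),φ(7)) = (5,6) ∈ E(G2) ✓
  (0,9) → (φ(0),φ(9)) = (2,5) ∈ E(G2) ✓
  (1,5) → (φ(1),φ(5)) = (0,8) ∈ E(G2) ✓
  (1,7) → (φ(1),φ(7)) = (0,6) ∈ E(G2) ✓
  (1,9) → (φ(1),φ(9)) = (0,2) ∈ E(G2) ✓
  (2,6) → (φ(2),φ(6)) = (3,4) ∈ E(G2) ✓
  (2,9) → (φ(2),φ(9)) = (2,3) ∈ E(G2) ✓
  (4,9) → (φ(4),φ(9)) = (2,7) ∈ E(G2) ✓
  (4,10) → (φ(4),φ(10)) = (7,10) ∈ E(G2) ✓
  (6,7) → (φ(6),φ(7)) = (4,6) ∈ E(G2) ✓
  (6,9) → (φ(6),φ(9)) = (2,4) ∈ E(G2) ✓
  (7,10) → (φ(7),φ(10)) = (6,10) ∈ E(G2) ✓
All 16 edges of G1 map to edges of G2, and |E(G1)| = |E(G2)| = 16, so φ is a bijection on edges as well as vertices. Hence G1 ≅ G2.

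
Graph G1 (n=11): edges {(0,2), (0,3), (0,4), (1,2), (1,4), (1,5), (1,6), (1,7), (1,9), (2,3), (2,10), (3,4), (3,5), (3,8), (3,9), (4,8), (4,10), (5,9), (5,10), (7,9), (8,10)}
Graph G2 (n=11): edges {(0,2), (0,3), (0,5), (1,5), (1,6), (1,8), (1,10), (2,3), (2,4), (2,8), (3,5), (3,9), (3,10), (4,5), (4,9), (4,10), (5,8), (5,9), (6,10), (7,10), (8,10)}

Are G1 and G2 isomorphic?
Yes, isomorphic

The graphs are isomorphic.
One valid mapping φ: V(G1) → V(G2): 0→9, 1→10, 2→4, 3→5, 4→3, 5→8, 6→7, 7→6, 8→0, 9→1, 10→2

Verify φ preserves adjacency — for each edge of G1, its image is an edge of G2:
  (0,2) → (φ(0),φ(2)) = (4,9) ∈ E(G2) ✓
  (0,3) → (φ(0),φ(3)) = (5,9) ∈ E(G2) ✓
  (0,4) → (φ(0),φ(4)) = (3,9) ∈ E(G2) ✓
  (1,2) → (φ(1),φ(2)) = (4,10) ∈ E(G2) ✓
  (1,4) → (φ(1),φ(4)) = (3,10) ∈ E(G2) ✓
  (1,5) → (φ(1),φ(5)) = (8,10) ∈ E(G2) ✓
  (1,6) → (φ(1),φ(6)) = (7,10) ∈ E(G2) ✓
  (1,7) → (φ(1),φ(7)) = (6,10) ∈ E(G2) ✓
  (1,9) → (φ(1),φ(9)) = (1,10) ∈ E(G2) ✓
  (2,3) → (φ(2),φ(3)) = (4,5) ∈ E(G2) ✓
  (2,10) → (φ(2),φ(10)) = (2,4) ∈ E(G2) ✓
  (3,4) → (φ(3),φ(4)) = (3,5) ∈ E(G2) ✓
  (3,5) → (φ(3),φ(5)) = (5,8) ∈ E(G2) ✓
  (3,8) → (φ(3),φ(8)) = (0,5) ∈ E(G2) ✓
  (3,9) → (φ(3),φ(9)) = (1,5) ∈ E(G2) ✓
  (4,8) → (φ(4),φ(8)) = (0,3) ∈ E(G2) ✓
  (4,10) → (φ(4),φ(10)) = (2,3) ∈ E(G2) ✓
  (5,9) → (φ(5),φ(9)) = (1,8) ∈ E(G2) ✓
  (5,10) → (φ(5),φ(10)) = (2,8) ∈ E(G2) ✓
  (7,9) → (φ(7),φ(9)) = (1,6) ∈ E(G2) ✓
  (8,10) → (φ(8),φ(10)) = (0,2) ∈ E(G2) ✓
All 21 edges of G1 map to edges of G2, and |E(G1)| = |E(G2)| = 21, so φ is a bijection on edges as well as vertices. Hence G1 ≅ G2.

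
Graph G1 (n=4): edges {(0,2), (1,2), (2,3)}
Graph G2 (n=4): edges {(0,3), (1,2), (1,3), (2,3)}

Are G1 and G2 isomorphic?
No, not isomorphic

The graphs are NOT isomorphic.

Counting triangles (3-cliques): G1 has 0, G2 has 1.
Triangle count is an isomorphism invariant, so differing triangle counts rule out isomorphism.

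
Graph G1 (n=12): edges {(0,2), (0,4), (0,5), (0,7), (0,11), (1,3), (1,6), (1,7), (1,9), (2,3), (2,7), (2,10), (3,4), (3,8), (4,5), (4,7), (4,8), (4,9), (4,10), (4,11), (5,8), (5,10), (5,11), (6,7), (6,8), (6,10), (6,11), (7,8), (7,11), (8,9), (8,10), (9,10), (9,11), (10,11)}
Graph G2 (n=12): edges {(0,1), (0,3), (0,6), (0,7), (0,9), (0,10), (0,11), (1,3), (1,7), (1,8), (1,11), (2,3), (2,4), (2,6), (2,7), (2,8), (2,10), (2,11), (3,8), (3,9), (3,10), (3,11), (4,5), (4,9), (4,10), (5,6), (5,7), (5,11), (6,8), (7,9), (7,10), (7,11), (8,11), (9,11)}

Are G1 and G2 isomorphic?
Yes, isomorphic

The graphs are isomorphic.
One valid mapping φ: V(G1) → V(G2): 0→8, 1→4, 2→6, 3→5, 4→11, 5→1, 6→10, 7→2, 8→7, 9→9, 10→0, 11→3

Verify φ preserves adjacency — for each edge of G1, its image is an edge of G2:
  (0,2) → (φ(0),φ(2)) = (6,8) ∈ E(G2) ✓
  (0,4) → (φ(0),φ(4)) = (8,11) ∈ E(G2) ✓
  (0,5) → (φ(0),φ(5)) = (1,8) ∈ E(G2) ✓
  (0,7) → (φ(0),φ(7)) = (2,8) ∈ E(G2) ✓
  (0,11) → (φ(0),φ(11)) = (3,8) ∈ E(G2) ✓
  (1,3) → (φ(1),φ(3)) = (4,5) ∈ E(G2) ✓
  (1,6) → (φ(1),φ(6)) = (4,10) ∈ E(G2) ✓
  (1,7) → (φ(1),φ(7)) = (2,4) ∈ E(G2) ✓
  (1,9) → (φ(1),φ(9)) = (4,9) ∈ E(G2) ✓
  (2,3) → (φ(2),φ(3)) = (5,6) ∈ E(G2) ✓
  (2,7) → (φ(2),φ(7)) = (2,6) ∈ E(G2) ✓
  (2,10) → (φ(2),φ(10)) = (0,6) ∈ E(G2) ✓
  (3,4) → (φ(3),φ(4)) = (5,11) ∈ E(G2) ✓
  (3,8) → (φ(3),φ(8)) = (5,7) ∈ E(G2) ✓
  (4,5) → (φ(4),φ(5)) = (1,11) ∈ E(G2) ✓
  (4,7) → (φ(4),φ(7)) = (2,11) ∈ E(G2) ✓
  (4,8) → (φ(4),φ(8)) = (7,11) ∈ E(G2) ✓
  (4,9) → (φ(4),φ(9)) = (9,11) ∈ E(G2) ✓
  (4,10) → (φ(4),φ(10)) = (0,11) ∈ E(G2) ✓
  (4,11) → (φ(4),φ(11)) = (3,11) ∈ E(G2) ✓
  (5,8) → (φ(5),φ(8)) = (1,7) ∈ E(G2) ✓
  (5,10) → (φ(5),φ(10)) = (0,1) ∈ E(G2) ✓
  (5,11) → (φ(5),φ(11)) = (1,3) ∈ E(G2) ✓
  (6,7) → (φ(6),φ(7)) = (2,10) ∈ E(G2) ✓
  (6,8) → (φ(6),φ(8)) = (7,10) ∈ E(G2) ✓
  (6,10) → (φ(6),φ(10)) = (0,10) ∈ E(G2) ✓
  (6,11) → (φ(6),φ(11)) = (3,10) ∈ E(G2) ✓
  (7,8) → (φ(7),φ(8)) = (2,7) ∈ E(G2) ✓
  (7,11) → (φ(7),φ(11)) = (2,3) ∈ E(G2) ✓
  (8,9) → (φ(8),φ(9)) = (7,9) ∈ E(G2) ✓
  (8,10) → (φ(8),φ(10)) = (0,7) ∈ E(G2) ✓
  (9,10) → (φ(9),φ(10)) = (0,9) ∈ E(G2) ✓
  (9,11) → (φ(9),φ(11)) = (3,9) ∈ E(G2) ✓
  (10,11) → (φ(10),φ(11)) = (0,3) ∈ E(G2) ✓
All 34 edges of G1 map to edges of G2, and |E(G1)| = |E(G2)| = 34, so φ is a bijection on edges as well as vertices. Hence G1 ≅ G2.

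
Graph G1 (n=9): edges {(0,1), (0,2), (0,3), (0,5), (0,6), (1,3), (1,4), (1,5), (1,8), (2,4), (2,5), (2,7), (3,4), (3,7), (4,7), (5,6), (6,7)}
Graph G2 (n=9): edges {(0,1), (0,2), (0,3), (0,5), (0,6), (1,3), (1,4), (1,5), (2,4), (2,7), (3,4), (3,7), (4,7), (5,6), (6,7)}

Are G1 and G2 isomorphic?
No, not isomorphic

The graphs are NOT isomorphic.

Counting edges: G1 has 17 edge(s); G2 has 15 edge(s).
Edge count is an isomorphism invariant (a bijection on vertices induces a bijection on edges), so differing edge counts rule out isomorphism.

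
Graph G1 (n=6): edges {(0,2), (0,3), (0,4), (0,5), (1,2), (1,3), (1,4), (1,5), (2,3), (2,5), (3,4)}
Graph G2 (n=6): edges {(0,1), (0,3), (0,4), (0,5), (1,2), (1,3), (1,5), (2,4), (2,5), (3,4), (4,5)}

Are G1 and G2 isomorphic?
Yes, isomorphic

The graphs are isomorphic.
One valid mapping φ: V(G1) → V(G2): 0→1, 1→4, 2→5, 3→0, 4→3, 5→2

Verify φ preserves adjacency — for each edge of G1, its image is an edge of G2:
  (0,2) → (φ(0),φ(2)) = (1,5) ∈ E(G2) ✓
  (0,3) → (φ(0),φ(3)) = (0,1) ∈ E(G2) ✓
  (0,4) → (φ(0),φ(4)) = (1,3) ∈ E(G2) ✓
  (0,5) → (φ(0),φ(5)) = (1,2) ∈ E(G2) ✓
  (1,2) → (φ(1),φ(2)) = (4,5) ∈ E(G2) ✓
  (1,3) → (φ(1),φ(3)) = (0,4) ∈ E(G2) ✓
  (1,4) → (φ(1),φ(4)) = (3,4) ∈ E(G2) ✓
  (1,5) → (φ(1),φ(5)) = (2,4) ∈ E(G2) ✓
  (2,3) → (φ(2),φ(3)) = (0,5) ∈ E(G2) ✓
  (2,5) → (φ(2),φ(5)) = (2,5) ∈ E(G2) ✓
  (3,4) → (φ(3),φ(4)) = (0,3) ∈ E(G2) ✓
All 11 edges of G1 map to edges of G2, and |E(G1)| = |E(G2)| = 11, so φ is a bijection on edges as well as vertices. Hence G1 ≅ G2.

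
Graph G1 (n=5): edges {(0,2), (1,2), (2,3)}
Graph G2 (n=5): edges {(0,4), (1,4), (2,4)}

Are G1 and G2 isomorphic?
Yes, isomorphic

The graphs are isomorphic.
One valid mapping φ: V(G1) → V(G2): 0→0, 1→2, 2→4, 3→1, 4→3

Verify φ preserves adjacency — for each edge of G1, its image is an edge of G2:
  (0,2) → (φ(0),φ(2)) = (0,4) ∈ E(G2) ✓
  (1,2) → (φ(1),φ(2)) = (2,4) ∈ E(G2) ✓
  (2,3) → (φ(2),φ(3)) = (1,4) ∈ E(G2) ✓
All 3 edges of G1 map to edges of G2, and |E(G1)| = |E(G2)| = 3, so φ is a bijection on edges as well as vertices. Hence G1 ≅ G2.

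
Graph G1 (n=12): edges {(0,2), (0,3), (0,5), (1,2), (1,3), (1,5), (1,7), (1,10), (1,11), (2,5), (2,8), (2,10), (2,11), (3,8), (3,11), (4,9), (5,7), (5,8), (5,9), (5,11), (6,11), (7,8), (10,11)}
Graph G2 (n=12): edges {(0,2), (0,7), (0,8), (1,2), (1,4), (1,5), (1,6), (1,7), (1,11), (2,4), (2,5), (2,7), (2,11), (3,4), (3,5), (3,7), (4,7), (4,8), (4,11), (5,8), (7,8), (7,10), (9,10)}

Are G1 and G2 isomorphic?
Yes, isomorphic

The graphs are isomorphic.
One valid mapping φ: V(G1) → V(G2): 0→3, 1→2, 2→4, 3→5, 4→9, 5→7, 6→6, 7→0, 8→8, 9→10, 10→11, 11→1

Verify φ preserves adjacency — for each edge of G1, its image is an edge of G2:
  (0,2) → (φ(0),φ(2)) = (3,4) ∈ E(G2) ✓
  (0,3) → (φ(0),φ(3)) = (3,5) ∈ E(G2) ✓
  (0,5) → (φ(0),φ(5)) = (3,7) ∈ E(G2) ✓
  (1,2) → (φ(1),φ(2)) = (2,4) ∈ E(G2) ✓
  (1,3) → (φ(1),φ(3)) = (2,5) ∈ E(G2) ✓
  (1,5) → (φ(1),φ(5)) = (2,7) ∈ E(G2) ✓
  (1,7) → (φ(1),φ(7)) = (0,2) ∈ E(G2) ✓
  (1,10) → (φ(1),φ(10)) = (2,11) ∈ E(G2) ✓
  (1,11) → (φ(1),φ(11)) = (1,2) ∈ E(G2) ✓
  (2,5) → (φ(2),φ(5)) = (4,7) ∈ E(G2) ✓
  (2,8) → (φ(2),φ(8)) = (4,8) ∈ E(G2) ✓
  (2,10) → (φ(2),φ(10)) = (4,11) ∈ E(G2) ✓
  (2,11) → (φ(2),φ(11)) = (1,4) ∈ E(G2) ✓
  (3,8) → (φ(3),φ(8)) = (5,8) ∈ E(G2) ✓
  (3,11) → (φ(3),φ(11)) = (1,5) ∈ E(G2) ✓
  (4,9) → (φ(4),φ(9)) = (9,10) ∈ E(G2) ✓
  (5,7) → (φ(5),φ(7)) = (0,7) ∈ E(G2) ✓
  (5,8) → (φ(5),φ(8)) = (7,8) ∈ E(G2) ✓
  (5,9) → (φ(5),φ(9)) = (7,10) ∈ E(G2) ✓
  (5,11) → (φ(5),φ(11)) = (1,7) ∈ E(G2) ✓
  (6,11) → (φ(6),φ(11)) = (1,6) ∈ E(G2) ✓
  (7,8) → (φ(7),φ(8)) = (0,8) ∈ E(G2) ✓
  (10,11) → (φ(10),φ(11)) = (1,11) ∈ E(G2) ✓
All 23 edges of G1 map to edges of G2, and |E(G1)| = |E(G2)| = 23, so φ is a bijection on edges as well as vertices. Hence G1 ≅ G2.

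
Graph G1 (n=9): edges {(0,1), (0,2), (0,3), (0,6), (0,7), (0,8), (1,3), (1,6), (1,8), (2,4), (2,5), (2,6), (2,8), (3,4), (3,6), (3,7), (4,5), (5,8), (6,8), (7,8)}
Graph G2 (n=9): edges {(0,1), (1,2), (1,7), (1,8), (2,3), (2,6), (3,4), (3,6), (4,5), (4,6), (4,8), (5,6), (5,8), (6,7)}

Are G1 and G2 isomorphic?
No, not isomorphic

The graphs are NOT isomorphic.

Degrees in G1: deg(0)=6, deg(1)=4, deg(2)=5, deg(3)=5, deg(4)=3, deg(5)=3, deg(6)=5, deg(7)=3, deg(8)=6.
Sorted degree sequence of G1: [6, 6, 5, 5, 5, 4, 3, 3, 3].
Degrees in G2: deg(0)=1, deg(1)=4, deg(2)=3, deg(3)=3, deg(4)=4, deg(5)=3, deg(6)=5, deg(7)=2, deg(8)=3.
Sorted degree sequence of G2: [5, 4, 4, 3, 3, 3, 3, 2, 1].
The (sorted) degree sequence is an isomorphism invariant, so since G1 and G2 have different degree sequences they cannot be isomorphic.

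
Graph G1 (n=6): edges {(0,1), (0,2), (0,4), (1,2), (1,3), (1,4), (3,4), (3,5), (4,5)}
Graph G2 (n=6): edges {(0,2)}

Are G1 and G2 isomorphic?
No, not isomorphic

The graphs are NOT isomorphic.

Counting triangles (3-cliques): G1 has 4, G2 has 0.
Triangle count is an isomorphism invariant, so differing triangle counts rule out isomorphism.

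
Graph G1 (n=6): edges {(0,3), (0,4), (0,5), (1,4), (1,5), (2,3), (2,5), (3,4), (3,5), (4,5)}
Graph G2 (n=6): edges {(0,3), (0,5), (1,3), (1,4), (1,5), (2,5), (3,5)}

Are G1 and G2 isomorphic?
No, not isomorphic

The graphs are NOT isomorphic.

Counting triangles (3-cliques): G1 has 6, G2 has 2.
Triangle count is an isomorphism invariant, so differing triangle counts rule out isomorphism.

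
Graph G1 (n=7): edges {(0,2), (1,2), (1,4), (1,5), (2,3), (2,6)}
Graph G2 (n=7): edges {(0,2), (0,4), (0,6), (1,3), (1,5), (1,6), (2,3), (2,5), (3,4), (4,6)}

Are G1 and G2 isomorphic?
No, not isomorphic

The graphs are NOT isomorphic.

Degrees in G1: deg(0)=1, deg(1)=3, deg(2)=4, deg(3)=1, deg(4)=1, deg(5)=1, deg(6)=1.
Sorted degree sequence of G1: [4, 3, 1, 1, 1, 1, 1].
Degrees in G2: deg(0)=3, deg(1)=3, deg(2)=3, deg(3)=3, deg(4)=3, deg(5)=2, deg(6)=3.
Sorted degree sequence of G2: [3, 3, 3, 3, 3, 3, 2].
The (sorted) degree sequence is an isomorphism invariant, so since G1 and G2 have different degree sequences they cannot be isomorphic.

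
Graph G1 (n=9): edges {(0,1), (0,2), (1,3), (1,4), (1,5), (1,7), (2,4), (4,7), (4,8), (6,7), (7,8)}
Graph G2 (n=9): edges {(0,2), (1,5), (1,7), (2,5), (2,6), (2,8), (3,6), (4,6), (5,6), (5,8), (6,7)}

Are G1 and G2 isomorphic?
Yes, isomorphic

The graphs are isomorphic.
One valid mapping φ: V(G1) → V(G2): 0→7, 1→6, 2→1, 3→3, 4→5, 5→4, 6→0, 7→2, 8→8

Verify φ preserves adjacency — for each edge of G1, its image is an edge of G2:
  (0,1) → (φ(0),φ(1)) = (6,7) ∈ E(G2) ✓
  (0,2) → (φ(0),φ(2)) = (1,7) ∈ E(G2) ✓
  (1,3) → (φ(1),φ(3)) = (3,6) ∈ E(G2) ✓
  (1,4) → (φ(1),φ(4)) = (5,6) ∈ E(G2) ✓
  (1,5) → (φ(1),φ(5)) = (4,6) ∈ E(G2) ✓
  (1,7) → (φ(1),φ(7)) = (2,6) ∈ E(G2) ✓
  (2,4) → (φ(2),φ(4)) = (1,5) ∈ E(G2) ✓
  (4,7) → (φ(4),φ(7)) = (2,5) ∈ E(G2) ✓
  (4,8) → (φ(4),φ(8)) = (5,8) ∈ E(G2) ✓
  (6,7) → (φ(6),φ(7)) = (0,2) ∈ E(G2) ✓
  (7,8) → (φ(7),φ(8)) = (2,8) ∈ E(G2) ✓
All 11 edges of G1 map to edges of G2, and |E(G1)| = |E(G2)| = 11, so φ is a bijection on edges as well as vertices. Hence G1 ≅ G2.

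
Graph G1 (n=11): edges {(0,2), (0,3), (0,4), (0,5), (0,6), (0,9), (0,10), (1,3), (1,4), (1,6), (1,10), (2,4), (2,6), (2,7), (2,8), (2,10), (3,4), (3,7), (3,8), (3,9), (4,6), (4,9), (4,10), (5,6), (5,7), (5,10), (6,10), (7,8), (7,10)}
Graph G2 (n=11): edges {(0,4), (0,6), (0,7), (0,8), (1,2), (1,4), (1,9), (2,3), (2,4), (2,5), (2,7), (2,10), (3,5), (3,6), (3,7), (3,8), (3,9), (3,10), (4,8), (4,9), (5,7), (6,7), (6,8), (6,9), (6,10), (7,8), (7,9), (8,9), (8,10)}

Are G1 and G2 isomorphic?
Yes, isomorphic

The graphs are isomorphic.
One valid mapping φ: V(G1) → V(G2): 0→7, 1→10, 2→9, 3→2, 4→3, 5→0, 6→6, 7→4, 8→1, 9→5, 10→8

Verify φ preserves adjacency — for each edge of G1, its image is an edge of G2:
  (0,2) → (φ(0),φ(2)) = (7,9) ∈ E(G2) ✓
  (0,3) → (φ(0),φ(3)) = (2,7) ∈ E(G2) ✓
  (0,4) → (φ(0),φ(4)) = (3,7) ∈ E(G2) ✓
  (0,5) → (φ(0),φ(5)) = (0,7) ∈ E(G2) ✓
  (0,6) → (φ(0),φ(6)) = (6,7) ∈ E(G2) ✓
  (0,9) → (φ(0),φ(9)) = (5,7) ∈ E(G2) ✓
  (0,10) → (φ(0),φ(10)) = (7,8) ∈ E(G2) ✓
  (1,3) → (φ(1),φ(3)) = (2,10) ∈ E(G2) ✓
  (1,4) → (φ(1),φ(4)) = (3,10) ∈ E(G2) ✓
  (1,6) → (φ(1),φ(6)) = (6,10) ∈ E(G2) ✓
  (1,10) → (φ(1),φ(10)) = (8,10) ∈ E(G2) ✓
  (2,4) → (φ(2),φ(4)) = (3,9) ∈ E(G2) ✓
  (2,6) → (φ(2),φ(6)) = (6,9) ∈ E(G2) ✓
  (2,7) → (φ(2),φ(7)) = (4,9) ∈ E(G2) ✓
  (2,8) → (φ(2),φ(8)) = (1,9) ∈ E(G2) ✓
  (2,10) → (φ(2),φ(10)) = (8,9) ∈ E(G2) ✓
  (3,4) → (φ(3),φ(4)) = (2,3) ∈ E(G2) ✓
  (3,7) → (φ(3),φ(7)) = (2,4) ∈ E(G2) ✓
  (3,8) → (φ(3),φ(8)) = (1,2) ∈ E(G2) ✓
  (3,9) → (φ(3),φ(9)) = (2,5) ∈ E(G2) ✓
  (4,6) → (φ(4),φ(6)) = (3,6) ∈ E(G2) ✓
  (4,9) → (φ(4),φ(9)) = (3,5) ∈ E(G2) ✓
  (4,10) → (φ(4),φ(10)) = (3,8) ∈ E(G2) ✓
  (5,6) → (φ(5),φ(6)) = (0,6) ∈ E(G2) ✓
  (5,7) → (φ(5),φ(7)) = (0,4) ∈ E(G2) ✓
  (5,10) → (φ(5),φ(10)) = (0,8) ∈ E(G2) ✓
  (6,10) → (φ(6),φ(10)) = (6,8) ∈ E(G2) ✓
  (7,8) → (φ(7),φ(8)) = (1,4) ∈ E(G2) ✓
  (7,10) → (φ(7),φ(10)) = (4,8) ∈ E(G2) ✓
All 29 edges of G1 map to edges of G2, and |E(G1)| = |E(G2)| = 29, so φ is a bijection on edges as well as vertices. Hence G1 ≅ G2.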